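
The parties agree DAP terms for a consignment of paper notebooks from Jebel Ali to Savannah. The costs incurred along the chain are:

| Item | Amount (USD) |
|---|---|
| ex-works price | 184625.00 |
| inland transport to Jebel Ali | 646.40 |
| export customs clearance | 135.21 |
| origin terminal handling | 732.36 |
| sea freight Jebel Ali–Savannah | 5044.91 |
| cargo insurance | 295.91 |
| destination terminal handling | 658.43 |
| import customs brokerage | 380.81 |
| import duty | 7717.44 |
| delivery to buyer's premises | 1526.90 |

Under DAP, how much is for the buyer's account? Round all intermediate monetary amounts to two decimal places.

DAP: the seller bears all costs to the named destination except import duty and clearance.
Seller's account: goods 184625.00 + inland to port 646.40 + export clearance 135.21 + origin terminal 732.36 + freight 5044.91 + insurance 295.91 + destination terminal 658.43 + delivery 1526.90 = 193665.12
Buyer's account: brokerage 380.81 + duty 7717.44 = 8098.25

Buyer's account: USD 8098.25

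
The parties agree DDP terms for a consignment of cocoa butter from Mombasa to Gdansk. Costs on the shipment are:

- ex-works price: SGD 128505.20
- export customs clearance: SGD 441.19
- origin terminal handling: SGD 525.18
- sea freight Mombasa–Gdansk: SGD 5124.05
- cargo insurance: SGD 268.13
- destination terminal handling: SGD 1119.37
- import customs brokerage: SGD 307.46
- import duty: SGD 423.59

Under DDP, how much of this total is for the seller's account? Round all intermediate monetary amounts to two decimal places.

DDP: the seller bears all costs including import duty.
Seller's account: goods 128505.20 + export clearance 441.19 + origin terminal 525.18 + freight 5124.05 + insurance 268.13 + destination terminal 1119.37 + brokerage 307.46 + duty 423.59 = 136714.17
Buyer's account: 0.00

Seller's account: SGD 136714.17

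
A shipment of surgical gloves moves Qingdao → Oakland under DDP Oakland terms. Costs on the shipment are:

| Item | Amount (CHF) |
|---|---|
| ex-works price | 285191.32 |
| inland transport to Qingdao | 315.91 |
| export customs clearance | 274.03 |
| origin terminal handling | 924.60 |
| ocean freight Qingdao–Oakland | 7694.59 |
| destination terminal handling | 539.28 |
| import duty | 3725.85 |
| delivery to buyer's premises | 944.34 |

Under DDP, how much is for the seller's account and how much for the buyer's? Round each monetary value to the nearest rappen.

Seller: CHF 299609.92; buyer: CHF 0.00

DDP: the seller bears all costs including import duty.
Seller's account: goods 285191.32 + inland to port 315.91 + export clearance 274.03 + origin terminal 924.60 + freight 7694.59 + destination terminal 539.28 + duty 3725.85 + delivery 944.34 = 299609.92
Buyer's account: 0.00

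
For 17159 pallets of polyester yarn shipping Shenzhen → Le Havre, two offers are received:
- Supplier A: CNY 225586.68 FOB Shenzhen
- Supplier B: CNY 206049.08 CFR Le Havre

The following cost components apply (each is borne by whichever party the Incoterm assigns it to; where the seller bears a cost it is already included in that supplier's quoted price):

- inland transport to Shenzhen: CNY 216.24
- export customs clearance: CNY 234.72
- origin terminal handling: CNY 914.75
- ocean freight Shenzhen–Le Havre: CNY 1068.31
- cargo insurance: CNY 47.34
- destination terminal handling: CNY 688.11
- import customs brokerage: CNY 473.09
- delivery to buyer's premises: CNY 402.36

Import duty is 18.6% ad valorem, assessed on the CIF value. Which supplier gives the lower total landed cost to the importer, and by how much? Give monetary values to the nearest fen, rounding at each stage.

Supplier A (FOB):
CIF value = FOB price + freight + insurance = 225586.68 + 1068.31 + 47.34 = 226702.33
Import duty = 226702.33 × 18.6% = 42166.63
Buyer bears (A): 1068.31 + 47.34 + 688.11 + 473.09 + 402.36 = 2679.21
Landed cost (A) = invoice 225586.68 + 2679.21 + duty 42166.63 = 270432.52
Supplier B (CFR):
CIF value = CFR price + insurance = 206049.08 + 47.34 = 206096.42
Import duty = 206096.42 × 18.6% = 38333.93
Buyer bears (B): 47.34 + 688.11 + 473.09 + 402.36 = 1610.90
Landed cost (B) = invoice 206049.08 + 1610.90 + duty 38333.93 = 245993.91
Difference = |270432.52 − 245993.91| = 24438.61

Supplier B is cheaper by CNY 24438.61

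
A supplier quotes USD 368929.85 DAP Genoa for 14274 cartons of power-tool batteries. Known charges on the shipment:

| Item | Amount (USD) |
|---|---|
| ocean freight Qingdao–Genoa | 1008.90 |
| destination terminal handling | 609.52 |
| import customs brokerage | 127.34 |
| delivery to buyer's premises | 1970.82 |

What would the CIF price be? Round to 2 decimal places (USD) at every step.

Not relevant to the conversion: freight — on the seller under both DAP and CIF; already in the DAP price and stays in the CIF price. brokerage — on the buyer under both terms; not part of either seller's price.
From DAP to CIF, the seller no longer bears: destination terminal, delivery.
CIF price = 368929.85 − 609.52 − 1970.82 = 366349.51

CIF price: USD 366349.51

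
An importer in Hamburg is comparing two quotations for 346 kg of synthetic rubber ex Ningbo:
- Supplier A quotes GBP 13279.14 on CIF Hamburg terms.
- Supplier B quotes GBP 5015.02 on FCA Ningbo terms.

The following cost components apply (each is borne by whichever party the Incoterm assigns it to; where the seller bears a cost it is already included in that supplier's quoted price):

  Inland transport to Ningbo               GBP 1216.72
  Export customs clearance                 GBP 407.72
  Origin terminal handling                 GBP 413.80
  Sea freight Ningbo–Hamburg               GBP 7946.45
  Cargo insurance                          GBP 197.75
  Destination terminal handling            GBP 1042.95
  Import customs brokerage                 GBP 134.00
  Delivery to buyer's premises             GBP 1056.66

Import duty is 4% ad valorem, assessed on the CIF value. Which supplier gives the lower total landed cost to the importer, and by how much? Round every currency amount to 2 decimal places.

Supplier A (CIF):
The CIF price already equals the CIF value: 13279.14
Import duty = 13279.14 × 4% = 531.17
Buyer bears (A): 1042.95 + 134.00 + 1056.66 = 2233.61
Landed cost (A) = invoice 13279.14 + 2233.61 + duty 531.17 = 16043.92
Supplier B (FCA):
CIF value = FCA price + origin terminal + freight + insurance = 5015.02 + 413.80 + 7946.45 + 197.75 = 13573.02
Import duty = 13573.02 × 4% = 542.92
Buyer bears (B): 413.80 + 7946.45 + 197.75 + 1042.95 + 134.00 + 1056.66 = 10791.61
Landed cost (B) = invoice 5015.02 + 10791.61 + duty 542.92 = 16349.55
Difference = |16043.92 − 16349.55| = 305.63

Supplier A is cheaper by GBP 305.63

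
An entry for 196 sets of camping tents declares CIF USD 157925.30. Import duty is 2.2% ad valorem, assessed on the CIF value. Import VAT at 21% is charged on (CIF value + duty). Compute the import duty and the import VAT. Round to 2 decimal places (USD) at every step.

Import duty: USD 3474.36; import VAT: USD 33893.93

Import duty = 157925.30 × 2.2% = 3474.36
VAT base = CIF + duty = 157925.30 + 3474.36 = 161399.66
Import VAT = 161399.66 × 21% = 33893.93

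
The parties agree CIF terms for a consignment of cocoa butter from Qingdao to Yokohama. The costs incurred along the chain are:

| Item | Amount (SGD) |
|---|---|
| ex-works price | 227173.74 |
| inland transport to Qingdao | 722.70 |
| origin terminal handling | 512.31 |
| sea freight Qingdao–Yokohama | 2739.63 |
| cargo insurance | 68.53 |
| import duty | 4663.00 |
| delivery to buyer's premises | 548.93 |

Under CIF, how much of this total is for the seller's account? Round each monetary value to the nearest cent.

CIF: the seller pays costs through ocean freight and marine insurance to the destination port.
Seller's account: goods 227173.74 + inland to port 722.70 + origin terminal 512.31 + freight 2739.63 + insurance 68.53 = 231216.91
Buyer's account: duty 4663.00 + delivery 548.93 = 5211.93

Seller's account: SGD 231216.91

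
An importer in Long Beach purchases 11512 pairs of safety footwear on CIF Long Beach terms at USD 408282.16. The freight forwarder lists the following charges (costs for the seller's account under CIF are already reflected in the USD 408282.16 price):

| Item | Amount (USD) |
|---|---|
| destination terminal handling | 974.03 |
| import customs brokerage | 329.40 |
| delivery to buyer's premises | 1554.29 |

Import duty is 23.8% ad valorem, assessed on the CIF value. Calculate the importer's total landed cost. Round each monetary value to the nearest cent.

Total landed cost: USD 508311.03

CIF: the seller pays costs through ocean freight and marine insurance to the destination port.
The CIF price already equals the CIF value: 408282.16
Import duty = 408282.16 × 23.8% = 97171.15
Buyer bears: destination terminal 974.03 + brokerage 329.40 + delivery 1554.29 + duty 97171.15 = 100028.87
Landed cost = invoice 408282.16 + 100028.87 = 508311.03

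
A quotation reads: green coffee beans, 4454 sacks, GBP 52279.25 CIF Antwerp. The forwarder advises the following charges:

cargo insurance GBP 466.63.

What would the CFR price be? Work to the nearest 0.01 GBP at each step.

From CIF to CFR, the seller no longer bears: insurance.
CFR price = 52279.25 − 466.63 = 51812.62

CFR price: GBP 51812.62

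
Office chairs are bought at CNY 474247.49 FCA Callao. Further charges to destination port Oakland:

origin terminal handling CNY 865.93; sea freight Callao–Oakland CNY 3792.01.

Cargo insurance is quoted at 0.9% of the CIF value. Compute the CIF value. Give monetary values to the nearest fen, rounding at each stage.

Let C be the CIF value. C = FCA price + pre-shipment costs + freight + 0.9% × C
C − 0.9% × C = 474247.49 + 865.93 + 3792.01
0.991 × C = 478905.43
C = 478905.43 / 0.991 = 483254.72
Insurance premium = 0.9% × 483254.72 = 4349.29

CIF value: CNY 483254.72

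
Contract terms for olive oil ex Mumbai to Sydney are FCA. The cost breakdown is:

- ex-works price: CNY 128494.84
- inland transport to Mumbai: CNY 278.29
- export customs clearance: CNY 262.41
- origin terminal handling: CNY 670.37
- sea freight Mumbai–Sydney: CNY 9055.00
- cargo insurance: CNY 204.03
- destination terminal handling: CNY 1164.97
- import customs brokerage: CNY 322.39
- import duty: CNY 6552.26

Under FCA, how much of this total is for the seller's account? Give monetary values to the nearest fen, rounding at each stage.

FCA: the seller delivers export-cleared goods to the carrier; the buyer bears costs from that point.
Seller's account: goods 128494.84 + inland to port 278.29 + export clearance 262.41 = 129035.54
Buyer's account: origin terminal 670.37 + freight 9055.00 + insurance 204.03 + destination terminal 1164.97 + brokerage 322.39 + duty 6552.26 = 17969.02

Seller's account: CNY 129035.54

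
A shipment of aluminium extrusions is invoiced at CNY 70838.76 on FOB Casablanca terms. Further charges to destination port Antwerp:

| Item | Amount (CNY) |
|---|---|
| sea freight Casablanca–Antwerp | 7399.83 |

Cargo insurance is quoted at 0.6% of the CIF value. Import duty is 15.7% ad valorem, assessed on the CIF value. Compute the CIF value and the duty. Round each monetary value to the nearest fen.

Let C be the CIF value. C = FOB price + freight + 0.6% × C
C − 0.6% × C = 70838.76 + 7399.83
0.994 × C = 78238.59
C = 78238.59 / 0.994 = 78710.86
Insurance premium = 0.6% × 78710.86 = 472.27
Import duty = 78710.86 × 15.7% = 12357.61

CIF value: CNY 78710.86; import duty: CNY 12357.61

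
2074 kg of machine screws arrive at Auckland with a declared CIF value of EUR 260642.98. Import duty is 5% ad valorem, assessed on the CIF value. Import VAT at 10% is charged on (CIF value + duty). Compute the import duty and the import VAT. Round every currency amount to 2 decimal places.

Import duty = 260642.98 × 5% = 13032.15
VAT base = CIF + duty = 260642.98 + 13032.15 = 273675.13
Import VAT = 273675.13 × 10% = 27367.51

Import duty: EUR 13032.15; import VAT: EUR 27367.51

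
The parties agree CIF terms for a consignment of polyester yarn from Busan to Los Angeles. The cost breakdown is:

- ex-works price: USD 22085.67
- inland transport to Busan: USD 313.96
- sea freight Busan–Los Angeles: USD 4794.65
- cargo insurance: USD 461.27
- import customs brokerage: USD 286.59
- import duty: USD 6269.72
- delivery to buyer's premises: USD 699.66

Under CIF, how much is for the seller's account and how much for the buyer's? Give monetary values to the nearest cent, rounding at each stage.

Seller: USD 27655.55; buyer: USD 7255.97

CIF: the seller pays costs through ocean freight and marine insurance to the destination port.
Seller's account: goods 22085.67 + inland to port 313.96 + freight 4794.65 + insurance 461.27 = 27655.55
Buyer's account: brokerage 286.59 + duty 6269.72 + delivery 699.66 = 7255.97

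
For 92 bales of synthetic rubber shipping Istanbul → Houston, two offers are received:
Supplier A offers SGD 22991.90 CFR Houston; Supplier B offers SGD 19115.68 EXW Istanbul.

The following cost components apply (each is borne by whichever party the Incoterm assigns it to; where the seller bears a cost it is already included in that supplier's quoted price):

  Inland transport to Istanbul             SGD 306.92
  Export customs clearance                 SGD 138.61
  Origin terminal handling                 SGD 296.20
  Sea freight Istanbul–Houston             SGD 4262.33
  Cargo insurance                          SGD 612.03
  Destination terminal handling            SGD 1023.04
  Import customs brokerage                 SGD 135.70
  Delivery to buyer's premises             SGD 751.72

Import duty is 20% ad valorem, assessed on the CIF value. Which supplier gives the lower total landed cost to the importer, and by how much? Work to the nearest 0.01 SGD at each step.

Supplier A is cheaper by SGD 1353.40

Supplier A (CFR):
CIF value = CFR price + insurance = 22991.90 + 612.03 = 23603.93
Import duty = 23603.93 × 20% = 4720.79
Buyer bears (A): 612.03 + 1023.04 + 135.70 + 751.72 = 2522.49
Landed cost (A) = invoice 22991.90 + 2522.49 + duty 4720.79 = 30235.18
Supplier B (EXW):
CIF value = EXW price + inland to port + export clearance + origin terminal + freight + insurance = 19115.68 + 306.92 + 138.61 + 296.20 + 4262.33 + 612.03 = 24731.77
Import duty = 24731.77 × 20% = 4946.35
Buyer bears (B): 306.92 + 138.61 + 296.20 + 4262.33 + 612.03 + 1023.04 + 135.70 + 751.72 = 7526.55
Landed cost (B) = invoice 19115.68 + 7526.55 + duty 4946.35 = 31588.58
Difference = |30235.18 − 31588.58| = 1353.40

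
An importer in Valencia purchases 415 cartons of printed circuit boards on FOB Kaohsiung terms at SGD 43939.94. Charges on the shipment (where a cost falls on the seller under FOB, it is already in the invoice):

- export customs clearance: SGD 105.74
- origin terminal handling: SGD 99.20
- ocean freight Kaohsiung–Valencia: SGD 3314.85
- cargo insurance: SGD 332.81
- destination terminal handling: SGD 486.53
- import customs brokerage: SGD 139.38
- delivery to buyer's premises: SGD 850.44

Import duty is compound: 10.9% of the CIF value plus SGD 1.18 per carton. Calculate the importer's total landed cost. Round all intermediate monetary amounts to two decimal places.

FOB: the seller bears costs until goods are on board at the origin port; the buyer bears freight, insurance and all costs thereafter.
Already in the invoice (seller's account under FOB): export clearance, origin terminal — exclude.
CIF value = FOB price + freight + insurance = 43939.94 + 3314.85 + 332.81 = 47587.60
Ad valorem component: 47587.60 × 10.9% = 5187.05
Specific component: 415 × 1.18 = 489.70
Import duty = 5187.05 + 489.70 = 5676.75
Buyer bears: freight 3314.85 + insurance 332.81 + destination terminal 486.53 + brokerage 139.38 + delivery 850.44 + duty 5676.75 = 10800.76
Landed cost = invoice 43939.94 + 10800.76 = 54740.70

Total landed cost: SGD 54740.70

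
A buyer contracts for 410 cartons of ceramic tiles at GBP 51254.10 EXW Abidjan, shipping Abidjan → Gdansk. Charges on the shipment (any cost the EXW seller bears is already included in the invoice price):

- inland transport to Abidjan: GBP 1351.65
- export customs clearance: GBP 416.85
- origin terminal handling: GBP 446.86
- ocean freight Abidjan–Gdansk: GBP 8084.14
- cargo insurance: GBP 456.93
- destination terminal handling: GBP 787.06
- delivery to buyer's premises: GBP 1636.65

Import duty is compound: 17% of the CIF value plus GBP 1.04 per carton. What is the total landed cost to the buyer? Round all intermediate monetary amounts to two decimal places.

Total landed cost: GBP 75402.43

EXW: the seller makes goods available at their premises; the buyer bears all onward costs.
CIF value = EXW price + inland to port + export clearance + origin terminal + freight + insurance = 51254.10 + 1351.65 + 416.85 + 446.86 + 8084.14 + 456.93 = 62010.53
Ad valorem component: 62010.53 × 17% = 10541.79
Specific component: 410 × 1.04 = 426.40
Import duty = 10541.79 + 426.40 = 10968.19
Buyer bears: inland to port 1351.65 + export clearance 416.85 + origin terminal 446.86 + freight 8084.14 + insurance 456.93 + destination terminal 787.06 + delivery 1636.65 + duty 10968.19 = 24148.33
Landed cost = invoice 51254.10 + 24148.33 = 75402.43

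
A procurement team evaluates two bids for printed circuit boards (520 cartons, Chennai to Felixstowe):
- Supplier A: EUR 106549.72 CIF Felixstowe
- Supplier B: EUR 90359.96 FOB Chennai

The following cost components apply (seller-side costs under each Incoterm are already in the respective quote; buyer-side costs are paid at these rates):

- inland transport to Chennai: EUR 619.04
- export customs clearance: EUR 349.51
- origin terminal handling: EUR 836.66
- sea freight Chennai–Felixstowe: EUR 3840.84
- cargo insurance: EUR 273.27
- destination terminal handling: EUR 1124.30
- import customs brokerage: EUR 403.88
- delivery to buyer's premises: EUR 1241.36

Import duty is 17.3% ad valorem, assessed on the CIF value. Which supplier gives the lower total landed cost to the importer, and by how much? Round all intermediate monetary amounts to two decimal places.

Supplier A (CIF):
The CIF price already equals the CIF value: 106549.72
Import duty = 106549.72 × 17.3% = 18433.10
Buyer bears (A): 1124.30 + 403.88 + 1241.36 = 2769.54
Landed cost (A) = invoice 106549.72 + 2769.54 + duty 18433.10 = 127752.36
Supplier B (FOB):
CIF value = FOB price + freight + insurance = 90359.96 + 3840.84 + 273.27 = 94474.07
Import duty = 94474.07 × 17.3% = 16344.01
Buyer bears (B): 3840.84 + 273.27 + 1124.30 + 403.88 + 1241.36 = 6883.65
Landed cost (B) = invoice 90359.96 + 6883.65 + duty 16344.01 = 113587.62
Difference = |127752.36 − 113587.62| = 14164.74

Supplier B is cheaper by EUR 14164.74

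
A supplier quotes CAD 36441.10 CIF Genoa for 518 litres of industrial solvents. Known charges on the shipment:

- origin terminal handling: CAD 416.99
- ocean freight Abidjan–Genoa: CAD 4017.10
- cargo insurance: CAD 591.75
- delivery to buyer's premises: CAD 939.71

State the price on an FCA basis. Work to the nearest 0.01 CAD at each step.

FCA price: CAD 31415.26

Not relevant to the conversion: delivery — on the buyer under both terms; not part of either seller's price.
From CIF to FCA, the seller no longer bears: origin terminal, freight, insurance.
FCA price = 36441.10 − 416.99 − 4017.10 − 591.75 = 31415.26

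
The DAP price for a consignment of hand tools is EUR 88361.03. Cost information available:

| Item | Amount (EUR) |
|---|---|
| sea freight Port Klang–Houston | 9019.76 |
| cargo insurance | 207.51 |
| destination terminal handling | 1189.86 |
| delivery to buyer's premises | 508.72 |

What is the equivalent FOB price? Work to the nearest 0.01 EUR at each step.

From DAP to FOB, the seller no longer bears: freight, insurance, destination terminal, delivery.
FOB price = 88361.03 − 9019.76 − 207.51 − 1189.86 − 508.72 = 77435.18

FOB price: EUR 77435.18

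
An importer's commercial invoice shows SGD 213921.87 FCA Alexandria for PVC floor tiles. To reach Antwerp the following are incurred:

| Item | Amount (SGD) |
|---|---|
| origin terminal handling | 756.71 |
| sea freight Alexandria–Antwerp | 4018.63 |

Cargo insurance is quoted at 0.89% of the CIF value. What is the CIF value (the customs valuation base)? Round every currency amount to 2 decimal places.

CIF value: SGD 220661.09

Let C be the CIF value. C = FCA price + pre-shipment costs + freight + 0.89% × C
C − 0.89% × C = 213921.87 + 756.71 + 4018.63
0.9911 × C = 218697.21
C = 218697.21 / 0.9911 = 220661.09
Insurance premium = 0.89% × 220661.09 = 1963.88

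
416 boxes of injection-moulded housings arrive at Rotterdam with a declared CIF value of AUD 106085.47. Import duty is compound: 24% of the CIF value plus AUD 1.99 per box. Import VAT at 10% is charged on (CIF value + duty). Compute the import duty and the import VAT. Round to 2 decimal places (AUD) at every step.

Ad valorem component: 106085.47 × 24% = 25460.51
Specific component: 416 × 1.99 = 827.84
Import duty = 25460.51 + 827.84 = 26288.35
VAT base = CIF + duty = 106085.47 + 26288.35 = 132373.82
Import VAT = 132373.82 × 10% = 13237.38

Import duty: AUD 26288.35; import VAT: AUD 13237.38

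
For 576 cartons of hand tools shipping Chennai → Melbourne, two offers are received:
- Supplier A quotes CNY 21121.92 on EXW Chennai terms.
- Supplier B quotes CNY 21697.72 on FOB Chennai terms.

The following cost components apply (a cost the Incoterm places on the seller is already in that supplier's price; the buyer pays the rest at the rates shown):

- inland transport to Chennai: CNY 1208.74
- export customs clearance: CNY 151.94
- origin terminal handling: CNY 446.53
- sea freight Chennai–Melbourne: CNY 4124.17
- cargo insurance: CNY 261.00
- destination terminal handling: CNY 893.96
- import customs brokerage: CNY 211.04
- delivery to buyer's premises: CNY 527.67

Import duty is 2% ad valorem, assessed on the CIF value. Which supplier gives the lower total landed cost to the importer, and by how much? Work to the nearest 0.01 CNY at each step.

Supplier A (EXW):
CIF value = EXW price + inland to port + export clearance + origin terminal + freight + insurance = 21121.92 + 1208.74 + 151.94 + 446.53 + 4124.17 + 261.00 = 27314.30
Import duty = 27314.30 × 2% = 546.29
Buyer bears (A): 1208.74 + 151.94 + 446.53 + 4124.17 + 261.00 + 893.96 + 211.04 + 527.67 = 7825.05
Landed cost (A) = invoice 21121.92 + 7825.05 + duty 546.29 = 29493.26
Supplier B (FOB):
CIF value = FOB price + freight + insurance = 21697.72 + 4124.17 + 261.00 = 26082.89
Import duty = 26082.89 × 2% = 521.66
Buyer bears (B): 4124.17 + 261.00 + 893.96 + 211.04 + 527.67 = 6017.84
Landed cost (B) = invoice 21697.72 + 6017.84 + duty 521.66 = 28237.22
Difference = |29493.26 − 28237.22| = 1256.04

Supplier B is cheaper by CNY 1256.04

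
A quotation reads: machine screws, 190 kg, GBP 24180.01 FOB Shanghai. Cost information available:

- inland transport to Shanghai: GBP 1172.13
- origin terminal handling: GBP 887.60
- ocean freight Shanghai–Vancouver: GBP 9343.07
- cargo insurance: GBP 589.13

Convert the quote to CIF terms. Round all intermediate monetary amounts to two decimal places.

Not relevant to the conversion: inland to port, origin terminal — on the seller under both FOB and CIF; already in the FOB price and stays in the CIF price.
From FOB to CIF, the seller additionally bears: freight, insurance.
CIF price = 24180.01 + 9343.07 + 589.13 = 34112.21

CIF price: GBP 34112.21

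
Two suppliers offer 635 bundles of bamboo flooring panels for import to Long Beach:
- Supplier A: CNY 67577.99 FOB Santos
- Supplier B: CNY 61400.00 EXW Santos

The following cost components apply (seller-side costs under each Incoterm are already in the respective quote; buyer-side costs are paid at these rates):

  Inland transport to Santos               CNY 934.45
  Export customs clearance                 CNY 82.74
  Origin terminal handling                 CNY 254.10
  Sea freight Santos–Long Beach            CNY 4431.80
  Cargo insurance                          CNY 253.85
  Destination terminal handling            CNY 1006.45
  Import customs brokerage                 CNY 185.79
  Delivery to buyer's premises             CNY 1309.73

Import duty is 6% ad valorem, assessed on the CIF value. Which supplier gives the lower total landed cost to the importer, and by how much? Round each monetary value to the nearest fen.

Supplier B is cheaper by CNY 5201.10

Supplier A (FOB):
CIF value = FOB price + freight + insurance = 67577.99 + 4431.80 + 253.85 = 72263.64
Import duty = 72263.64 × 6% = 4335.82
Buyer bears (A): 4431.80 + 253.85 + 1006.45 + 185.79 + 1309.73 = 7187.62
Landed cost (A) = invoice 67577.99 + 7187.62 + duty 4335.82 = 79101.43
Supplier B (EXW):
CIF value = EXW price + inland to port + export clearance + origin terminal + freight + insurance = 61400.00 + 934.45 + 82.74 + 254.10 + 4431.80 + 253.85 = 67356.94
Import duty = 67356.94 × 6% = 4041.42
Buyer bears (B): 934.45 + 82.74 + 254.10 + 4431.80 + 253.85 + 1006.45 + 185.79 + 1309.73 = 8458.91
Landed cost (B) = invoice 61400.00 + 8458.91 + duty 4041.42 = 73900.33
Difference = |79101.43 − 73900.33| = 5201.10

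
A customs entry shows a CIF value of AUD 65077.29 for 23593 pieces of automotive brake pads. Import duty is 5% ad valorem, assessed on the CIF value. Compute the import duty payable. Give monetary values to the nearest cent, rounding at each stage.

Import duty: AUD 3253.86

Import duty = 65077.29 × 5% = 3253.86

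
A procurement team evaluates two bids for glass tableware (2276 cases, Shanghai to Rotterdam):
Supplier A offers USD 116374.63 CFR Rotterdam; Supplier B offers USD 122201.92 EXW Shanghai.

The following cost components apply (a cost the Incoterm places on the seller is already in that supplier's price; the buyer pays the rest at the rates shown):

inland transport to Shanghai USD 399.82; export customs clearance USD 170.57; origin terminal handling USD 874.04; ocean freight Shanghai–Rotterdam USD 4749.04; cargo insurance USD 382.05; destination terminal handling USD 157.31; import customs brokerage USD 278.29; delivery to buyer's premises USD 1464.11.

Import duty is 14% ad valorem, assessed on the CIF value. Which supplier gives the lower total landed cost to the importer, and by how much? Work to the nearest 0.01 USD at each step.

Supplier A is cheaper by USD 13703.66

Supplier A (CFR):
CIF value = CFR price + insurance = 116374.63 + 382.05 = 116756.68
Import duty = 116756.68 × 14% = 16345.94
Buyer bears (A): 382.05 + 157.31 + 278.29 + 1464.11 = 2281.76
Landed cost (A) = invoice 116374.63 + 2281.76 + duty 16345.94 = 135002.33
Supplier B (EXW):
CIF value = EXW price + inland to port + export clearance + origin terminal + freight + insurance = 122201.92 + 399.82 + 170.57 + 874.04 + 4749.04 + 382.05 = 128777.44
Import duty = 128777.44 × 14% = 18028.84
Buyer bears (B): 399.82 + 170.57 + 874.04 + 4749.04 + 382.05 + 157.31 + 278.29 + 1464.11 = 8475.23
Landed cost (B) = invoice 122201.92 + 8475.23 + duty 18028.84 = 148705.99
Difference = |135002.33 − 148705.99| = 13703.66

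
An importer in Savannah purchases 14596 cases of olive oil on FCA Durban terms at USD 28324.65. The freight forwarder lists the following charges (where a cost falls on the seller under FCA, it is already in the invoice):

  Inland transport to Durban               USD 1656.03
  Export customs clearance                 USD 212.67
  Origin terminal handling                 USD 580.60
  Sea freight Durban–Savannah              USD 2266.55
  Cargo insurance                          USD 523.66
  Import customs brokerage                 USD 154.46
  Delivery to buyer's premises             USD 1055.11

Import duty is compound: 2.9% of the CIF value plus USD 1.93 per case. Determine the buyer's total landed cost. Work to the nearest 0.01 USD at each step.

Total landed cost: USD 61994.48

FCA: the seller delivers export-cleared goods to the carrier; the buyer bears costs from that point.
Already in the invoice (seller's account under FCA): inland to port, export clearance — exclude.
CIF value = FCA price + origin terminal + freight + insurance = 28324.65 + 580.60 + 2266.55 + 523.66 = 31695.46
Ad valorem component: 31695.46 × 2.9% = 919.17
Specific component: 14596 × 1.93 = 28170.28
Import duty = 919.17 + 28170.28 = 29089.45
Buyer bears: origin terminal 580.60 + freight 2266.55 + insurance 523.66 + brokerage 154.46 + delivery 1055.11 + duty 29089.45 = 33669.83
Landed cost = invoice 28324.65 + 33669.83 = 61994.48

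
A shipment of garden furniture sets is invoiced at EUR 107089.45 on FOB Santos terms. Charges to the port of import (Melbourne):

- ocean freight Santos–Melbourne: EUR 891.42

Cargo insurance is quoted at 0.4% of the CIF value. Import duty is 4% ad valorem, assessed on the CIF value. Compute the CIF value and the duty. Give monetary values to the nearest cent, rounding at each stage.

Let C be the CIF value. C = FOB price + freight + 0.4% × C
C − 0.4% × C = 107089.45 + 891.42
0.996 × C = 107980.87
C = 107980.87 / 0.996 = 108414.53
Insurance premium = 0.4% × 108414.53 = 433.66
Import duty = 108414.53 × 4% = 4336.58

CIF value: EUR 108414.53; import duty: EUR 4336.58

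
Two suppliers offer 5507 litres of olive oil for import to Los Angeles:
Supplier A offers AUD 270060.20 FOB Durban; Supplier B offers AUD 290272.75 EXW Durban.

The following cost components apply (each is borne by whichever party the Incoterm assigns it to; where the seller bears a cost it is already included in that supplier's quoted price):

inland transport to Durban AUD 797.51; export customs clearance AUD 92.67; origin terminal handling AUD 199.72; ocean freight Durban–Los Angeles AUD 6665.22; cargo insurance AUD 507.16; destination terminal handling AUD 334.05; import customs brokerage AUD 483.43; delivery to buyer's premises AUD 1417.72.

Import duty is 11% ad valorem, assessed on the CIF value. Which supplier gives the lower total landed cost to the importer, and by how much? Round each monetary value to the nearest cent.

Supplier A (FOB):
CIF value = FOB price + freight + insurance = 270060.20 + 6665.22 + 507.16 = 277232.58
Import duty = 277232.58 × 11% = 30495.58
Buyer bears (A): 6665.22 + 507.16 + 334.05 + 483.43 + 1417.72 = 9407.58
Landed cost (A) = invoice 270060.20 + 9407.58 + duty 30495.58 = 309963.36
Supplier B (EXW):
CIF value = EXW price + inland to port + export clearance + origin terminal + freight + insurance = 290272.75 + 797.51 + 92.67 + 199.72 + 6665.22 + 507.16 = 298535.03
Import duty = 298535.03 × 11% = 32838.85
Buyer bears (B): 797.51 + 92.67 + 199.72 + 6665.22 + 507.16 + 334.05 + 483.43 + 1417.72 = 10497.48
Landed cost (B) = invoice 290272.75 + 10497.48 + duty 32838.85 = 333609.08
Difference = |309963.36 − 333609.08| = 23645.72

Supplier A is cheaper by AUD 23645.72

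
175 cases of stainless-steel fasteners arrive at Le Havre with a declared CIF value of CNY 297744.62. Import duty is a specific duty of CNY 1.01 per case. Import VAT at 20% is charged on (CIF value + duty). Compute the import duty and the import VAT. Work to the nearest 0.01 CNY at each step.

Import duty = 175 × 1.01 = 176.75
VAT base = CIF + duty = 297744.62 + 176.75 = 297921.37
Import VAT = 297921.37 × 20% = 59584.27

Import duty: CNY 176.75; import VAT: CNY 59584.27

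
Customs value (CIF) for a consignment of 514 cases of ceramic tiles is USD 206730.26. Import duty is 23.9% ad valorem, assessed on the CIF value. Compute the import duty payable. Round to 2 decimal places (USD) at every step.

Import duty: USD 49408.53

Import duty = 206730.26 × 23.9% = 49408.53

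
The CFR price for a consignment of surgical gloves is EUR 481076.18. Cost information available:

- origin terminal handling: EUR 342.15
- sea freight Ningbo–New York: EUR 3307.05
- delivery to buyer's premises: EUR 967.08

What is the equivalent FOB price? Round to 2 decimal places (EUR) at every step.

FOB price: EUR 477769.13

Not relevant to the conversion: origin terminal — on the seller under both CFR and FOB; already in the CFR price and stays in the FOB price. delivery — on the buyer under both terms; not part of either seller's price.
From CFR to FOB, the seller no longer bears: freight.
FOB price = 481076.18 − 3307.05 = 477769.13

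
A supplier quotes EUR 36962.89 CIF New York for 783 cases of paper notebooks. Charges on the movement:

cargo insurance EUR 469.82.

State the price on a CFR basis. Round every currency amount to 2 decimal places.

From CIF to CFR, the seller no longer bears: insurance.
CFR price = 36962.89 − 469.82 = 36493.07

CFR price: EUR 36493.07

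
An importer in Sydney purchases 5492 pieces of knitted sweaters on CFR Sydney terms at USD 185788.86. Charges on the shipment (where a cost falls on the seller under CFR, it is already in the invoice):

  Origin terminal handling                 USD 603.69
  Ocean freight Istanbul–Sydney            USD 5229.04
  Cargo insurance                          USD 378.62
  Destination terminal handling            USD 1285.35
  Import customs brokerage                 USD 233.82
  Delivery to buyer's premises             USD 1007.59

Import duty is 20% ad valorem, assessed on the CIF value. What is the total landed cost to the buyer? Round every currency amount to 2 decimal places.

CFR: the seller pays costs through ocean freight to the destination port, but not insurance.
Already in the invoice (seller's account under CFR): origin terminal, freight — exclude.
CIF value = CFR price + insurance = 185788.86 + 378.62 = 186167.48
Import duty = 186167.48 × 20% = 37233.50
Buyer bears: insurance 378.62 + destination terminal 1285.35 + brokerage 233.82 + delivery 1007.59 + duty 37233.50 = 40138.88
Landed cost = invoice 185788.86 + 40138.88 = 225927.74

Total landed cost: USD 225927.74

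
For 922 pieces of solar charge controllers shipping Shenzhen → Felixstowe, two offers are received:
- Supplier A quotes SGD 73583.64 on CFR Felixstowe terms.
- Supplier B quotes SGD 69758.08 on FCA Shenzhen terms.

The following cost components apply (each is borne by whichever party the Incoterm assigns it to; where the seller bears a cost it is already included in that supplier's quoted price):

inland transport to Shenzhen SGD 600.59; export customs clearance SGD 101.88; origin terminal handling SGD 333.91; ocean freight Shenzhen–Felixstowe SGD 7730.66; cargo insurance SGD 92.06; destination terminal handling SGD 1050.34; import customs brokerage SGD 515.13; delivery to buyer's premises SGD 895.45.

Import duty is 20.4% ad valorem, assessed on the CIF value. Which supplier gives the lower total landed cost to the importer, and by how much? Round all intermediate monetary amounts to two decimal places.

Supplier A is cheaper by SGD 5103.77

Supplier A (CFR):
CIF value = CFR price + insurance = 73583.64 + 92.06 = 73675.70
Import duty = 73675.70 × 20.4% = 15029.84
Buyer bears (A): 92.06 + 1050.34 + 515.13 + 895.45 = 2552.98
Landed cost (A) = invoice 73583.64 + 2552.98 + duty 15029.84 = 91166.46
Supplier B (FCA):
CIF value = FCA price + origin terminal + freight + insurance = 69758.08 + 333.91 + 7730.66 + 92.06 = 77914.71
Import duty = 77914.71 × 20.4% = 15894.60
Buyer bears (B): 333.91 + 7730.66 + 92.06 + 1050.34 + 515.13 + 895.45 = 10617.55
Landed cost (B) = invoice 69758.08 + 10617.55 + duty 15894.60 = 96270.23
Difference = |91166.46 − 96270.23| = 5103.77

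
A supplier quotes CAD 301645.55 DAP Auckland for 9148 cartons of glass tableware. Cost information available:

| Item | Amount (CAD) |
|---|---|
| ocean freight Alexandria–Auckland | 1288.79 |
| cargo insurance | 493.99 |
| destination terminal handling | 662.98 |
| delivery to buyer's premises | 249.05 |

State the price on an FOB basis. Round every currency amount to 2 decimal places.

From DAP to FOB, the seller no longer bears: freight, insurance, destination terminal, delivery.
FOB price = 301645.55 − 1288.79 − 493.99 − 662.98 − 249.05 = 298950.74

FOB price: CAD 298950.74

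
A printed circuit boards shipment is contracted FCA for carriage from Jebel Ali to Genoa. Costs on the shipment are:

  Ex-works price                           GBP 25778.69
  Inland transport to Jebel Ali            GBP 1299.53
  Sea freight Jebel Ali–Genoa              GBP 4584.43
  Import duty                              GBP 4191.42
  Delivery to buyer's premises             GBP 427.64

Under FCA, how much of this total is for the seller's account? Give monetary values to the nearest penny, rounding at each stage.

Seller's account: GBP 27078.22

FCA: the seller delivers export-cleared goods to the carrier; the buyer bears costs from that point.
Seller's account: goods 25778.69 + inland to port 1299.53 = 27078.22
Buyer's account: freight 4584.43 + duty 4191.42 + delivery 427.64 = 9203.49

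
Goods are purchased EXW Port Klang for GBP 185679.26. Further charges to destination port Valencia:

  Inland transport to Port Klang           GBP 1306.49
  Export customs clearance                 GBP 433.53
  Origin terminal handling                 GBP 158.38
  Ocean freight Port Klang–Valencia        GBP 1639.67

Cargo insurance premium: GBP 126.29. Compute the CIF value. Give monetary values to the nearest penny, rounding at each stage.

CIF = EXW price + pre-shipment costs + freight + insurance
CIF = 185679.26 + 1306.49 + 433.53 + 158.38 + 1639.67 + 126.29 = 189343.62

CIF value: GBP 189343.62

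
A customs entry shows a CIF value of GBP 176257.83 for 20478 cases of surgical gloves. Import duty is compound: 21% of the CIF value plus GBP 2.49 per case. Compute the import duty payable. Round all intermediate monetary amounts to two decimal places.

Import duty: GBP 88004.36

Ad valorem component: 176257.83 × 21% = 37014.14
Specific component: 20478 × 2.49 = 50990.22
Import duty = 37014.14 + 50990.22 = 88004.36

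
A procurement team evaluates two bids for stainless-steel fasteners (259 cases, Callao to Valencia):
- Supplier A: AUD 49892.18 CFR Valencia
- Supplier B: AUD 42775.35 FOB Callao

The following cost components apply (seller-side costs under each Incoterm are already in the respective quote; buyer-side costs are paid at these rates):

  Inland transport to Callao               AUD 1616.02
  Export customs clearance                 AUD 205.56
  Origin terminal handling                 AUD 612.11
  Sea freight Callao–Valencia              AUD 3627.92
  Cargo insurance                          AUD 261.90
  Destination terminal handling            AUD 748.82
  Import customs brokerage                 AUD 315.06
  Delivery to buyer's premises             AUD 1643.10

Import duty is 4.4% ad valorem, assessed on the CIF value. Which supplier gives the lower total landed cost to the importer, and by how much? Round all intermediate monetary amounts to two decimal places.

Supplier A (CFR):
CIF value = CFR price + insurance = 49892.18 + 261.90 = 50154.08
Import duty = 50154.08 × 4.4% = 2206.78
Buyer bears (A): 261.90 + 748.82 + 315.06 + 1643.10 = 2968.88
Landed cost (A) = invoice 49892.18 + 2968.88 + duty 2206.78 = 55067.84
Supplier B (FOB):
CIF value = FOB price + freight + insurance = 42775.35 + 3627.92 + 261.90 = 46665.17
Import duty = 46665.17 × 4.4% = 2053.27
Buyer bears (B): 3627.92 + 261.90 + 748.82 + 315.06 + 1643.10 = 6596.80
Landed cost (B) = invoice 42775.35 + 6596.80 + duty 2053.27 = 51425.42
Difference = |55067.84 − 51425.42| = 3642.42

Supplier B is cheaper by AUD 3642.42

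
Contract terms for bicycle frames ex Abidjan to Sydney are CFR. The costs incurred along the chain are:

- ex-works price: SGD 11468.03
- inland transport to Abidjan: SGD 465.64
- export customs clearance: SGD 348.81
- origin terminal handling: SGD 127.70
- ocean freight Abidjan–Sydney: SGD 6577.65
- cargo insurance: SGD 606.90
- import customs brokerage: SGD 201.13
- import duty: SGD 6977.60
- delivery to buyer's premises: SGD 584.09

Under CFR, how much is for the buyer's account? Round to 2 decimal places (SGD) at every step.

CFR: the seller pays costs through ocean freight to the destination port, but not insurance.
Seller's account: goods 11468.03 + inland to port 465.64 + export clearance 348.81 + origin terminal 127.70 + freight 6577.65 = 18987.83
Buyer's account: insurance 606.90 + brokerage 201.13 + duty 6977.60 + delivery 584.09 = 8369.72

Buyer's account: SGD 8369.72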